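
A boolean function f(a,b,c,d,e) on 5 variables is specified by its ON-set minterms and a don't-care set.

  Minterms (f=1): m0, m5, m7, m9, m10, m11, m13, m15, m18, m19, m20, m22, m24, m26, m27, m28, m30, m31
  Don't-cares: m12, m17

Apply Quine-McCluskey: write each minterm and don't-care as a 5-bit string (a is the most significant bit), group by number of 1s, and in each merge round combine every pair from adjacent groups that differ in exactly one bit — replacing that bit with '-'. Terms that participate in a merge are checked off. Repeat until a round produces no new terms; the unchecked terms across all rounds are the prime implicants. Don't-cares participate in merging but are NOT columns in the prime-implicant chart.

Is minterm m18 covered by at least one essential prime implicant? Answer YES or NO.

NO

Round 0: 00000 00101✓ 00111✓ 01001✓ 01010✓ 01011✓ 01100✓ 01101✓ 01111✓ 10001✓ 10010✓ 10011✓ 10100✓ 10110✓ 11000✓ 11010✓ 11011✓ 11100✓ 11110✓ 11111✓
Round 1: -1010✓ -1011✓ -1100 -1111✓ 0-101✓ 0-111✓ 001-1✓ 01-01✓ 01-11✓ 010-1✓ 0101-✓ 011-1✓ 0110- 1-010✓ 1-011✓ 1-100✓ 1-110✓ 10-10✓ 100-1 1001-✓ 101-0✓ 11-00✓ 11-10✓ 11-11✓ 110-0✓ 1101-✓ 111-0✓ 1111-✓
Round 2: -1-11 -101- 0-1-1 01--1 1--10 1-01- 1-1-0 11--0 11-1-
PIs = {-1-11, -101-, -1100, 0-1-1, 00000, 01--1, 0110-, 1--10, 1-01-, 1-1-0, 100-1, 11--0, 11-1-}
Coverage chart:
  m0: 00000 ←essential
  m5: 0-1-1 ←essential
  m7: 0-1-1 ←essential
  m9: 01--1 ←essential
  m10: -101- ←essential
  m11: -1-11,-101-,01--1
  m13: 0-1-1,01--1,0110-
  m15: -1-11,0-1-1,01--1
  m18: 1--10,1-01-
  m19: 1-01-,100-1
  m20: 1-1-0 ←essential
  m22: 1--10,1-1-0
  m24: 11--0 ←essential
  m26: -101-,1--10,1-01-,11--0,11-1-
  m27: -1-11,-101-,1-01-,11-1-
  m28: -1100,1-1-0,11--0
  m30: 1--10,1-1-0,11--0,11-1-
  m31: -1-11,11-1-
Essential: -101-, 0-1-1, 00000, 01--1, 1-1-0, 11--0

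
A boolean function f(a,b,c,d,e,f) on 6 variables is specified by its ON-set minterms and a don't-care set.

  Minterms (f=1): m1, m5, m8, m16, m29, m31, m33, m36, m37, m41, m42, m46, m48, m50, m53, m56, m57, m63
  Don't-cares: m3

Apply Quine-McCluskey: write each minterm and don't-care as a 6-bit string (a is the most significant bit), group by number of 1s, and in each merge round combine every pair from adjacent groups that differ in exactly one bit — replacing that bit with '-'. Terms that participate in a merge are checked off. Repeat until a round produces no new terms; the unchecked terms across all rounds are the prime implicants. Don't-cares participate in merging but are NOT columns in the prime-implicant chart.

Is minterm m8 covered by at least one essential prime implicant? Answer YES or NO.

[col 0] 000001*, 000011*, 000101*, 001000, 010000*, 011101*, 011111*, 100001*, 100100*, 100101*, 101001*, 101010*, 101110*, 110000*, 110010*, 110101*, 111000*, 111001*, 111111*
[col 1] -00001*, -00101*, -10000, -11111, 000-01*, 0000-1, 0111-1, 1-0101, 1-1001, 10-001, 100-01*, 10010-, 101-10, 11-000, 1100-0, 11100-
[col 2] -00-01
Prime implicants: -00-01, -10000, -11111, 0000-1, 001000, 0111-1, 1-0101, 1-1001, 10-001, 10010-, 101-10, 11-000, 1100-0, 11100-
PI chart (minterm → PIs covering it):
  1 | -00-01,0000-1
  5 | -00-01  (sole → essential)
  8 | 001000  (sole → essential)
  16 | -10000  (sole → essential)
  29 | 0111-1  (sole → essential)
  31 | -11111,0111-1
  33 | -00-01,10-001
  36 | 10010-  (sole → essential)
  37 | -00-01,1-0101,10010-
  41 | 1-1001,10-001
  42 | 101-10  (sole → essential)
  46 | 101-10  (sole → essential)
  48 | -10000,11-000,1100-0
  50 | 1100-0  (sole → essential)
  53 | 1-0101  (sole → essential)
  56 | 11-000,11100-
  57 | 1-1001,11100-
  63 | -11111  (sole → essential)
Essential prime implicants: -00-01, -10000, -11111, 001000, 0111-1, 1-0101, 10010-, 101-10, 1100-0

YES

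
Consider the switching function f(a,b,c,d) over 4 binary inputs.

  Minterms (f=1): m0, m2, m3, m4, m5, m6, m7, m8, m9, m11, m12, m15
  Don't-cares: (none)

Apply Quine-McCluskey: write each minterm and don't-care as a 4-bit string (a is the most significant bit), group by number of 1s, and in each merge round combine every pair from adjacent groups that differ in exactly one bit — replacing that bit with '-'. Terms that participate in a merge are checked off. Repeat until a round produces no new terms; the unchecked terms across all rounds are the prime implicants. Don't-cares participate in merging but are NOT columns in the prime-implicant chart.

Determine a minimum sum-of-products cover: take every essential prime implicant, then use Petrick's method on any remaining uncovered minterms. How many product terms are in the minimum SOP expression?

Round 0: 0000✓ 0010✓ 0011✓ 0100✓ 0101✓ 0110✓ 0111✓ 1000✓ 1001✓ 1011✓ 1100✓ 1111✓
Round 1: -000✓ -011✓ -100✓ -111✓ 0-00✓ 0-10✓ 0-11✓ 00-0✓ 001-✓ 01-0✓ 01-1✓ 010-✓ 011-✓ 1-00✓ 1-11✓ 10-1 100-
Round 2: --00 --11 0--0 0-1- 01--
PIs = {--00, --11, 0--0, 0-1-, 01--, 10-1, 100-}
Coverage chart:
  m0: --00,0--0
  m2: 0--0,0-1-
  m3: --11,0-1-
  m4: --00,0--0,01--
  m5: 01-- ←essential
  m6: 0--0,0-1-,01--
  m7: --11,0-1-,01--
  m8: --00,100-
  m9: 10-1,100-
  m11: --11,10-1
  m12: --00 ←essential
  m15: --11 ←essential
Essential: --00, --11, 01--
Petrick residual → 0--0, 10-1
Min cover (5 terms): c'd' + cd + a'd' + a'b + ab'd

5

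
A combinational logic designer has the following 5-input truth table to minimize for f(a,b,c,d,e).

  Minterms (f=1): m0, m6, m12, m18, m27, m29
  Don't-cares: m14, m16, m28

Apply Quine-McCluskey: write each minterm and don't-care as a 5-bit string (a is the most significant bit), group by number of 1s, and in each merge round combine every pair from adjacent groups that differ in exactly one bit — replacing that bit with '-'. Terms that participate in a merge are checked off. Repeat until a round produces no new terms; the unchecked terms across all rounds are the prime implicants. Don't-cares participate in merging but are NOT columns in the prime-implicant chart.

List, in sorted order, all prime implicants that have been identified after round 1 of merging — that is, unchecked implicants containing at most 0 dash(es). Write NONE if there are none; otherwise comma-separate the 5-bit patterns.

size-2^0 implicants → 00000(✓)  00110(✓)  01100(✓)  01110(✓)  10000(✓)  10010(✓)  11011  11100(✓)  11101(✓)
size-2^1 implicants → -0000  -1100  0-110  011-0  100-0  1110-
Unchecked terms (primes): -0000, -1100, 0-110, 011-0, 100-0, 11011, 1110-

11011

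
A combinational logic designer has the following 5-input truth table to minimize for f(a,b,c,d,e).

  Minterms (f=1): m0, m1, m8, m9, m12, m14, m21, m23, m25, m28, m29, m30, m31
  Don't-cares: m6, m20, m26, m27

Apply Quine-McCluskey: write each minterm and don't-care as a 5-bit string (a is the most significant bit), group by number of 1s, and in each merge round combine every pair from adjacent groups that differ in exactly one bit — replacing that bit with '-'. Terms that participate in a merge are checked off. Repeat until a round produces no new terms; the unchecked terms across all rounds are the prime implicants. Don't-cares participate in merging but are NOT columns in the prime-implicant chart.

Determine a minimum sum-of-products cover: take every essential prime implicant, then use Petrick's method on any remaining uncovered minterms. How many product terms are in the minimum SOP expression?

4

size-2^0 implicants → 00000(✓)  00001(✓)  00110(✓)  01000(✓)  01001(✓)  01100(✓)  01110(✓)  10100(✓)  10101(✓)  10111(✓)  11001(✓)  11010(✓)  11011(✓)  11100(✓)  11101(✓)  11110(✓)  11111(✓)
size-2^1 implicants → -1001  -1100(✓)  -1110(✓)  0-000(✓)  0-001(✓)  0-110  0000-(✓)  01-00  0100-(✓)  011-0(✓)  1-100(✓)  1-101(✓)  1-111(✓)  101-1(✓)  1010-(✓)  11-01(✓)  11-10(✓)  11-11(✓)  110-1(✓)  1101-(✓)  111-0(✓)  111-1(✓)  1110-(✓)  1111-(✓)
size-2^2 implicants → -11-0  0-00-  1-1-1  1-10-  11--1  11-1-  111--
Unchecked terms (primes): -1001, -11-0, 0-00-, 0-110, 01-00, 1-1-1, 1-10-, 11--1, 11-1-, 111--
Minterm coverage:
  m0 ⊆ 0-00- [E]
  m1 ⊆ 0-00- [E]
  m8 ⊆ 0-00-,01-00
  m9 ⊆ -1001,0-00-
  m12 ⊆ -11-0,01-00
  m14 ⊆ -11-0,0-110
  m21 ⊆ 1-1-1,1-10-
  m23 ⊆ 1-1-1 [E]
  m25 ⊆ -1001,11--1
  m28 ⊆ -11-0,1-10-,111--
  m29 ⊆ 1-1-1,1-10-,11--1,111--
  m30 ⊆ -11-0,11-1-,111--
  m31 ⊆ 1-1-1,11--1,11-1-,111--
E = {0-00-, 1-1-1}
Petrick residual → -1001, -11-0
Cover = bc'd'e + bce' + a'c'd' + ace  |cover|=4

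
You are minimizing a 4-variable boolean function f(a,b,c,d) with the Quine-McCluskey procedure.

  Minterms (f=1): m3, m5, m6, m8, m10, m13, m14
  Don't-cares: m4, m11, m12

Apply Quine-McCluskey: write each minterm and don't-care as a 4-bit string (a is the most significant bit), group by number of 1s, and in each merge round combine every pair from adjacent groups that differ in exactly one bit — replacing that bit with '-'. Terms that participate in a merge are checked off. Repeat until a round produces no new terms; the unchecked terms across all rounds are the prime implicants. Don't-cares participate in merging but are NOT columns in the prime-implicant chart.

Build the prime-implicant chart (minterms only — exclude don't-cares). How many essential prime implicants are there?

Round 0: 0011✓ 0100✓ 0101✓ 0110✓ 1000✓ 1010✓ 1011✓ 1100✓ 1101✓ 1110✓
Round 1: -011 -100✓ -101✓ -110✓ 01-0✓ 010-✓ 1-00✓ 1-10✓ 10-0✓ 101- 11-0✓ 110-✓
Round 2: -1-0 -10- 1--0
PIs = {-011, -1-0, -10-, 1--0, 101-}
Coverage chart:
  m3: -011 ←essential
  m5: -10- ←essential
  m6: -1-0 ←essential
  m8: 1--0 ←essential
  m10: 1--0,101-
  m13: -10- ←essential
  m14: -1-0,1--0
Essential: -011, -1-0, -10-, 1--0

4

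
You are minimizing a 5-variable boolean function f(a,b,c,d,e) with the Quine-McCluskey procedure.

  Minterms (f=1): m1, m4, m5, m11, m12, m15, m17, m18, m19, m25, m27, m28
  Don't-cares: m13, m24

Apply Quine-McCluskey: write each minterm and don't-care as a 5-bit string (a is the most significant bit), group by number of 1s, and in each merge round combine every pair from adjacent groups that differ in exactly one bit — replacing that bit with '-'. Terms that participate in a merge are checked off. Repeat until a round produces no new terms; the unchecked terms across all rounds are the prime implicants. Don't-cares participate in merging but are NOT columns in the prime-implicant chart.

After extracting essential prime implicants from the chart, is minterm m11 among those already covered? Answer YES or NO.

NO

size-2^0 implicants → 00001(✓)  00100(✓)  00101(✓)  01011(✓)  01100(✓)  01101(✓)  01111(✓)  10001(✓)  10010(✓)  10011(✓)  11000(✓)  11001(✓)  11011(✓)  11100(✓)
size-2^1 implicants → -0001  -1011  -1100  0-100(✓)  0-101(✓)  00-01  0010-(✓)  01-11  011-1  0110-(✓)  1-001(✓)  1-011(✓)  100-1(✓)  1001-  11-00  110-1(✓)  1100-
size-2^2 implicants → 0-10-  1-0-1
Unchecked terms (primes): -0001, -1011, -1100, 0-10-, 00-01, 01-11, 011-1, 1-0-1, 1001-, 11-00, 1100-
Minterm coverage:
  m1 ⊆ -0001,00-01
  m4 ⊆ 0-10- [E]
  m5 ⊆ 0-10-,00-01
  m11 ⊆ -1011,01-11
  m12 ⊆ -1100,0-10-
  m15 ⊆ 01-11,011-1
  m17 ⊆ -0001,1-0-1
  m18 ⊆ 1001- [E]
  m19 ⊆ 1-0-1,1001-
  m25 ⊆ 1-0-1,1100-
  m27 ⊆ -1011,1-0-1
  m28 ⊆ -1100,11-00
E = {0-10-, 1001-}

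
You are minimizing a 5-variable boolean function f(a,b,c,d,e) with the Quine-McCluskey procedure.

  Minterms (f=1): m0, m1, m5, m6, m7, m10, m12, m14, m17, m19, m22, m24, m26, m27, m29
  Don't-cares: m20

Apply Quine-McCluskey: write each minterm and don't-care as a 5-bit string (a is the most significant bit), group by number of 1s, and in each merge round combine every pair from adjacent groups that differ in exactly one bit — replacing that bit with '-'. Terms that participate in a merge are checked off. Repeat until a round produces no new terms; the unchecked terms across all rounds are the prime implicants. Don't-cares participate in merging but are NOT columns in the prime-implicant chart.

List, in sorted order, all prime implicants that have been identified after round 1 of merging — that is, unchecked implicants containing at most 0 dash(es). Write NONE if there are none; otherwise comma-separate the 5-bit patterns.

11101

[col 0] 00000*, 00001*, 00101*, 00110*, 00111*, 01010*, 01100*, 01110*, 10001*, 10011*, 10100*, 10110*, 11000*, 11010*, 11011*, 11101
[col 1] -0001, -0110, -1010, 0-110, 00-01, 0000-, 001-1, 0011-, 01-10, 011-0, 1-011, 100-1, 101-0, 110-0, 1101-
Prime implicants: -0001, -0110, -1010, 0-110, 00-01, 0000-, 001-1, 0011-, 01-10, 011-0, 1-011, 100-1, 101-0, 110-0, 1101-, 11101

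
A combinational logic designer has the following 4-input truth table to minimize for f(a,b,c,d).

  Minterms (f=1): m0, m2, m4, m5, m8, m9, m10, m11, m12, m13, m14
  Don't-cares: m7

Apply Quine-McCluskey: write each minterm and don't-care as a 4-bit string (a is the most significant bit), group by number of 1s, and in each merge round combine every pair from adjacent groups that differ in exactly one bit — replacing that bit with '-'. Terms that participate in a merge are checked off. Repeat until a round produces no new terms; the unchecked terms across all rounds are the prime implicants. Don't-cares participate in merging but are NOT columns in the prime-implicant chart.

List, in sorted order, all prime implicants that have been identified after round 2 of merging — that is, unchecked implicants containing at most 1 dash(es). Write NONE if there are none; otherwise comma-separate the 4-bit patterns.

Round 0: 0000✓ 0010✓ 0100✓ 0101✓ 0111✓ 1000✓ 1001✓ 1010✓ 1011✓ 1100✓ 1101✓ 1110✓
Round 1: -000✓ -010✓ -100✓ -101✓ 0-00✓ 00-0✓ 01-1 010-✓ 1-00✓ 1-01✓ 1-10✓ 10-0✓ 10-1✓ 100-✓ 101-✓ 11-0✓ 110-✓
Round 2: --00 -0-0 -10- 1--0 1-0- 10--
PIs = {--00, -0-0, -10-, 01-1, 1--0, 1-0-, 10--}

01-1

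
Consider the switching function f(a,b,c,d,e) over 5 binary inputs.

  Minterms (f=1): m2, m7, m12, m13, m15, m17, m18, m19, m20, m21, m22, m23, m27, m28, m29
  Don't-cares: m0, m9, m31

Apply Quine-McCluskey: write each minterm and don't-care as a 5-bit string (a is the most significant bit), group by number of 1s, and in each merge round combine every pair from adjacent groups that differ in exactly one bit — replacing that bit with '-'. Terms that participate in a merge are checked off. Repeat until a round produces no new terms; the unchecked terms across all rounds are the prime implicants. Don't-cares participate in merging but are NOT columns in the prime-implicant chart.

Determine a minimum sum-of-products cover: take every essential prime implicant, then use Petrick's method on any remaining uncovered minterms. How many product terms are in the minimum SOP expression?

[col 0] 00000*, 00010*, 00111*, 01001*, 01100*, 01101*, 01111*, 10001*, 10010*, 10011*, 10100*, 10101*, 10110*, 10111*, 11011*, 11100*, 11101*, 11111*
[col 1] -0010, -0111*, -1100*, -1101*, -1111*, 0-111*, 000-0, 01-01, 011-1*, 0110-*, 1-011*, 1-100*, 1-101*, 1-111*, 10-01*, 10-10*, 10-11*, 100-1*, 1001-*, 101-0*, 101-1*, 1010-*, 1011-*, 11-11*, 111-1*, 1110-*
[col 2] --111, -11-1, -110-, 1--11, 1-1-1, 1-10-, 10--1, 10-1-, 101--
Prime implicants: --111, -0010, -11-1, -110-, 000-0, 01-01, 1--11, 1-1-1, 1-10-, 10--1, 10-1-, 101--
PI chart (minterm → PIs covering it):
  2 | -0010,000-0
  7 | --111  (sole → essential)
  12 | -110-  (sole → essential)
  13 | -11-1,-110-,01-01
  15 | --111,-11-1
  17 | 10--1  (sole → essential)
  18 | -0010,10-1-
  19 | 1--11,10--1,10-1-
  20 | 1-10-,101--
  21 | 1-1-1,1-10-,10--1,101--
  22 | 10-1-,101--
  23 | --111,1--11,1-1-1,10--1,10-1-,101--
  27 | 1--11  (sole → essential)
  28 | -110-,1-10-
  29 | -11-1,-110-,1-1-1,1-10-
Essential prime implicants: --111, -110-, 1--11, 10--1
Petrick residual → -0010, 101--
Minimum SOP uses 6 PIs: cde + b'c'de' + bcd' + ade + ab'e + ab'c

6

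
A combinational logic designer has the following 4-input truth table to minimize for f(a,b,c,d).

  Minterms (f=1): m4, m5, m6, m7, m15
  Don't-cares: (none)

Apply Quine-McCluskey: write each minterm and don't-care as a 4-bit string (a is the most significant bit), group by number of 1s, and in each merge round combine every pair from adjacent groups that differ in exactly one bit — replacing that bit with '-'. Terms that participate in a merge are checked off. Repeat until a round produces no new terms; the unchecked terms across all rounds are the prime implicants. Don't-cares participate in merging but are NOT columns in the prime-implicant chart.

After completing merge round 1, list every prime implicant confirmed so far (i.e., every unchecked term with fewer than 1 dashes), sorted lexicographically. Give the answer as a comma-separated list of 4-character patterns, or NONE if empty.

NONE

size-2^0 implicants → 0100(✓)  0101(✓)  0110(✓)  0111(✓)  1111(✓)
size-2^1 implicants → -111  01-0(✓)  01-1(✓)  010-(✓)  011-(✓)
size-2^2 implicants → 01--
Unchecked terms (primes): -111, 01--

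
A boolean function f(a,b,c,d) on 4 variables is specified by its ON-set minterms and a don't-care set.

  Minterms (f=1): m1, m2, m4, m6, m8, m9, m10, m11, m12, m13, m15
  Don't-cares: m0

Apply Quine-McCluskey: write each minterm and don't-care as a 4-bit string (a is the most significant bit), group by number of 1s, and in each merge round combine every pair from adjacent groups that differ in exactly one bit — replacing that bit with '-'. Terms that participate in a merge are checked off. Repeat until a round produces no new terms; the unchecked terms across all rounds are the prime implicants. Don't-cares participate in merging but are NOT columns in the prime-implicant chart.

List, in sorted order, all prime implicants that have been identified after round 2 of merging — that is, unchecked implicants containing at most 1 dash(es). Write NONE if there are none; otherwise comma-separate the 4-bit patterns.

Round 0: 0000✓ 0001✓ 0010✓ 0100✓ 0110✓ 1000✓ 1001✓ 1010✓ 1011✓ 1100✓ 1101✓ 1111✓
Round 1: -000✓ -001✓ -010✓ -100✓ 0-00✓ 0-10✓ 00-0✓ 000-✓ 01-0✓ 1-00✓ 1-01✓ 1-11✓ 10-0✓ 10-1✓ 100-✓ 101-✓ 11-1✓ 110-✓
Round 2: --00 -0-0 -00- 0--0 1--1 1-0- 10--
PIs = {--00, -0-0, -00-, 0--0, 1--1, 1-0-, 10--}

NONE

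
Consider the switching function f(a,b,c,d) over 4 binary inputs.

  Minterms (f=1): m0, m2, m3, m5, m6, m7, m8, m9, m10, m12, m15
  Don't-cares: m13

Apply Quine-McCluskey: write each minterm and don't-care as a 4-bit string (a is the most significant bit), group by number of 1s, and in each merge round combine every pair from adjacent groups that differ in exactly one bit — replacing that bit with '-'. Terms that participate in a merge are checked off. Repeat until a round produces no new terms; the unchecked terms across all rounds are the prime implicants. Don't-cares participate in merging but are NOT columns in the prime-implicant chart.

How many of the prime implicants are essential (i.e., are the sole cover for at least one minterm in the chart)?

Round 0: 0000✓ 0010✓ 0011✓ 0101✓ 0110✓ 0111✓ 1000✓ 1001✓ 1010✓ 1100✓ 1101✓ 1111✓
Round 1: -000✓ -010✓ -101✓ -111✓ 0-10✓ 0-11✓ 00-0✓ 001-✓ 01-1✓ 011-✓ 1-00✓ 1-01✓ 10-0✓ 100-✓ 11-1✓ 110-✓
Round 2: -0-0 -1-1 0-1- 1-0-
PIs = {-0-0, -1-1, 0-1-, 1-0-}
Coverage chart:
  m0: -0-0 ←essential
  m2: -0-0,0-1-
  m3: 0-1- ←essential
  m5: -1-1 ←essential
  m6: 0-1- ←essential
  m7: -1-1,0-1-
  m8: -0-0,1-0-
  m9: 1-0- ←essential
  m10: -0-0 ←essential
  m12: 1-0- ←essential
  m15: -1-1 ←essential
Essential: -0-0, -1-1, 0-1-, 1-0-

4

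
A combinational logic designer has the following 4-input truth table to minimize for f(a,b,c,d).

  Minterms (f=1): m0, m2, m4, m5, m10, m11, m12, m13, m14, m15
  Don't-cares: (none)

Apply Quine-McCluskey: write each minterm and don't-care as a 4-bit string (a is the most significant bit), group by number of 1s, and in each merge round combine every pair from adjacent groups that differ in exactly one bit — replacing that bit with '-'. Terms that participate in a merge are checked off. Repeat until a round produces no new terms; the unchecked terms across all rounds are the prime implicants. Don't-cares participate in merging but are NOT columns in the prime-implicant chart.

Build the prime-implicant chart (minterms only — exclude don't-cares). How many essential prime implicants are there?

size-2^0 implicants → 0000(✓)  0010(✓)  0100(✓)  0101(✓)  1010(✓)  1011(✓)  1100(✓)  1101(✓)  1110(✓)  1111(✓)
size-2^1 implicants → -010  -100(✓)  -101(✓)  0-00  00-0  010-(✓)  1-10(✓)  1-11(✓)  101-(✓)  11-0(✓)  11-1(✓)  110-(✓)  111-(✓)
size-2^2 implicants → -10-  1-1-  11--
Unchecked terms (primes): -010, -10-, 0-00, 00-0, 1-1-, 11--
Minterm coverage:
  m0 ⊆ 0-00,00-0
  m2 ⊆ -010,00-0
  m4 ⊆ -10-,0-00
  m5 ⊆ -10- [E]
  m10 ⊆ -010,1-1-
  m11 ⊆ 1-1- [E]
  m12 ⊆ -10-,11--
  m13 ⊆ -10-,11--
  m14 ⊆ 1-1-,11--
  m15 ⊆ 1-1-,11--
E = {-10-, 1-1-}

2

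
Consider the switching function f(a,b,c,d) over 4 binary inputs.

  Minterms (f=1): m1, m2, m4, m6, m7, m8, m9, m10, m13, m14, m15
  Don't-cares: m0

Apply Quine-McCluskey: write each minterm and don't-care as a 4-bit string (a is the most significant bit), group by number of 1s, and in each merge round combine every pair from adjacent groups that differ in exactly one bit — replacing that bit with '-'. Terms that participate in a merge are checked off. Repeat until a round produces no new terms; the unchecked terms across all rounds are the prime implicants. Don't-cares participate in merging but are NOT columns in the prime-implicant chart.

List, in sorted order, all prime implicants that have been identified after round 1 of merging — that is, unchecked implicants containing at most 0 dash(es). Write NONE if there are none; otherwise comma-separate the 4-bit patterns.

NONE

[col 0] 0000*, 0001*, 0010*, 0100*, 0110*, 0111*, 1000*, 1001*, 1010*, 1101*, 1110*, 1111*
[col 1] -000*, -001*, -010*, -110*, -111*, 0-00*, 0-10*, 00-0*, 000-*, 01-0*, 011-*, 1-01, 1-10*, 10-0*, 100-*, 11-1, 111-*
[col 2] --10, -0-0, -00-, -11-, 0--0
Prime implicants: --10, -0-0, -00-, -11-, 0--0, 1-01, 11-1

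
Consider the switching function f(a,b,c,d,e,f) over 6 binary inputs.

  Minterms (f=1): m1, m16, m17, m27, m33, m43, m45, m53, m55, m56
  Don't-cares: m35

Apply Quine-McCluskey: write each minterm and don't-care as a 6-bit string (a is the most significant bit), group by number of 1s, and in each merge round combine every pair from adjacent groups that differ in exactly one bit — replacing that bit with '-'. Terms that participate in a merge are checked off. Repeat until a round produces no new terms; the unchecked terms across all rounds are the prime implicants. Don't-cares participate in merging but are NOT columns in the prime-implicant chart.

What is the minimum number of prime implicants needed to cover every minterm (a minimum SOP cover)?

size-2^0 implicants → 000001(✓)  010000(✓)  010001(✓)  011011  100001(✓)  100011(✓)  101011(✓)  101101  110101(✓)  110111(✓)  111000
size-2^1 implicants → -00001  0-0001  01000-  10-011  1000-1  1101-1
Unchecked terms (primes): -00001, 0-0001, 01000-, 011011, 10-011, 1000-1, 101101, 1101-1, 111000
Minterm coverage:
  m1 ⊆ -00001,0-0001
  m16 ⊆ 01000- [E]
  m17 ⊆ 0-0001,01000-
  m27 ⊆ 011011 [E]
  m33 ⊆ -00001,1000-1
  m43 ⊆ 10-011 [E]
  m45 ⊆ 101101 [E]
  m53 ⊆ 1101-1 [E]
  m55 ⊆ 1101-1 [E]
  m56 ⊆ 111000 [E]
E = {01000-, 011011, 10-011, 101101, 1101-1, 111000}
Petrick residual → -00001
Cover = b'c'd'e'f + a'bc'd'e' + a'bcd'ef + ab'd'ef + ab'cde'f + abc'df + abcd'e'f'  |cover|=7

7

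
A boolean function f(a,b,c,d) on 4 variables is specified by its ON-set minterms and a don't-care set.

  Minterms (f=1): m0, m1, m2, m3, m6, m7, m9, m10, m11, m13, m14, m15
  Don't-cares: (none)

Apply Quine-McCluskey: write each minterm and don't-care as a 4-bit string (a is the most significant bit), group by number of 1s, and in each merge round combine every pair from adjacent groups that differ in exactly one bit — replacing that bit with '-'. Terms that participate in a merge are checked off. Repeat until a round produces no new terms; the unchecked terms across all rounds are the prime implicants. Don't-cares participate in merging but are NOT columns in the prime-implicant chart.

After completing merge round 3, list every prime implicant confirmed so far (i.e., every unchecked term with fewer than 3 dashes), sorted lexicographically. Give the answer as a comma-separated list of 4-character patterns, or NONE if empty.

-0-1, 00--, 1--1

size-2^0 implicants → 0000(✓)  0001(✓)  0010(✓)  0011(✓)  0110(✓)  0111(✓)  1001(✓)  1010(✓)  1011(✓)  1101(✓)  1110(✓)  1111(✓)
size-2^1 implicants → -001(✓)  -010(✓)  -011(✓)  -110(✓)  -111(✓)  0-10(✓)  0-11(✓)  00-0(✓)  00-1(✓)  000-(✓)  001-(✓)  011-(✓)  1-01(✓)  1-10(✓)  1-11(✓)  10-1(✓)  101-(✓)  11-1(✓)  111-(✓)
size-2^2 implicants → --10(✓)  --11(✓)  -0-1  -01-(✓)  -11-(✓)  0-1-(✓)  00--  1--1  1-1-(✓)
size-2^3 implicants → --1-
Unchecked terms (primes): --1-, -0-1, 00--, 1--1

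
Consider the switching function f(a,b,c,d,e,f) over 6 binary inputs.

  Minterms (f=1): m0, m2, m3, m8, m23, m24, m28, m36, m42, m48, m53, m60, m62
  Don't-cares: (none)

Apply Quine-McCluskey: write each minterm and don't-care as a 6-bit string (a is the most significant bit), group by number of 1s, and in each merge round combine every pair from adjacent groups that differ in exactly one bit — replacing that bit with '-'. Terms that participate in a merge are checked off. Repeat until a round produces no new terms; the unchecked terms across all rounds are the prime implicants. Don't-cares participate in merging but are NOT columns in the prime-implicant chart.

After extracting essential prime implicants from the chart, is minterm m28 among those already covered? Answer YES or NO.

[col 0] 000000*, 000010*, 000011*, 001000*, 010111, 011000*, 011100*, 100100, 101010, 110000, 110101, 111100*, 111110*
[col 1] -11100, 0-1000, 00-000, 0000-0, 00001-, 011-00, 1111-0
Prime implicants: -11100, 0-1000, 00-000, 0000-0, 00001-, 010111, 011-00, 100100, 101010, 110000, 110101, 1111-0
PI chart (minterm → PIs covering it):
  0 | 00-000,0000-0
  2 | 0000-0,00001-
  3 | 00001-  (sole → essential)
  8 | 0-1000,00-000
  23 | 010111  (sole → essential)
  24 | 0-1000,011-00
  28 | -11100,011-00
  36 | 100100  (sole → essential)
  42 | 101010  (sole → essential)
  48 | 110000  (sole → essential)
  53 | 110101  (sole → essential)
  60 | -11100,1111-0
  62 | 1111-0  (sole → essential)
Essential prime implicants: 00001-, 010111, 100100, 101010, 110000, 110101, 1111-0

NO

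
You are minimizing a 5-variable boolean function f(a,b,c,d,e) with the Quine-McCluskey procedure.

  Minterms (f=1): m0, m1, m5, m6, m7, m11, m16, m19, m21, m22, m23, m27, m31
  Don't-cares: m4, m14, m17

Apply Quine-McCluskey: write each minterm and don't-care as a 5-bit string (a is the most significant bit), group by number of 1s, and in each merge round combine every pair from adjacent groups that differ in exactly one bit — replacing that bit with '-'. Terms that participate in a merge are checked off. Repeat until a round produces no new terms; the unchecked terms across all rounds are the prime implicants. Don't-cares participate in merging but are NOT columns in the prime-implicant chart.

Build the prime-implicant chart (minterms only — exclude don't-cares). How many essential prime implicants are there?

4

Round 0: 00000✓ 00001✓ 00100✓ 00101✓ 00110✓ 00111✓ 01011✓ 01110✓ 10000✓ 10001✓ 10011✓ 10101✓ 10110✓ 10111✓ 11011✓ 11111✓
Round 1: -0000✓ -0001✓ -0101✓ -0110✓ -0111✓ -1011 0-110 00-00✓ 00-01✓ 0000-✓ 001-0✓ 001-1✓ 0010-✓ 0011-✓ 1-011✓ 1-111✓ 10-01✓ 10-11✓ 100-1✓ 1000-✓ 101-1✓ 1011-✓ 11-11✓
Round 2: -0-01 -000- -01-1 -011- 00-0- 001-- 1--11 10--1
PIs = {-0-01, -000-, -01-1, -011-, -1011, 0-110, 00-0-, 001--, 1--11, 10--1}
Coverage chart:
  m0: -000-,00-0-
  m1: -0-01,-000-,00-0-
  m5: -0-01,-01-1,00-0-,001--
  m6: -011-,0-110,001--
  m7: -01-1,-011-,001--
  m11: -1011 ←essential
  m16: -000- ←essential
  m19: 1--11,10--1
  m21: -0-01,-01-1,10--1
  m22: -011- ←essential
  m23: -01-1,-011-,1--11,10--1
  m27: -1011,1--11
  m31: 1--11 ←essential
Essential: -000-, -011-, -1011, 1--11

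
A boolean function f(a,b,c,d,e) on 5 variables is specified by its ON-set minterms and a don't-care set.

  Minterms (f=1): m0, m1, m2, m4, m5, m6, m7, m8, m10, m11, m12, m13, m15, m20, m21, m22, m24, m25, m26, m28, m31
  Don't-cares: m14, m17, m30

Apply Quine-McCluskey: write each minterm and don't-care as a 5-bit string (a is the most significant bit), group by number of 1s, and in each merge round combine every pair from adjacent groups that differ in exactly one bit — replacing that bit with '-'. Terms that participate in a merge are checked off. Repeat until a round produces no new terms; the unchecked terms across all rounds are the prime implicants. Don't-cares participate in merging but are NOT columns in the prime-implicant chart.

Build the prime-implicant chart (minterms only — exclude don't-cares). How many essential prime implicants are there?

size-2^0 implicants → 00000(✓)  00001(✓)  00010(✓)  00100(✓)  00101(✓)  00110(✓)  00111(✓)  01000(✓)  01010(✓)  01011(✓)  01100(✓)  01101(✓)  01110(✓)  01111(✓)  10001(✓)  10100(✓)  10101(✓)  10110(✓)  11000(✓)  11001(✓)  11010(✓)  11100(✓)  11110(✓)  11111(✓)
size-2^1 implicants → -0001(✓)  -0100(✓)  -0101(✓)  -0110(✓)  -1000(✓)  -1010(✓)  -1100(✓)  -1110(✓)  -1111(✓)  0-000(✓)  0-010(✓)  0-100(✓)  0-101(✓)  0-110(✓)  0-111(✓)  00-00(✓)  00-01(✓)  00-10(✓)  000-0(✓)  0000-(✓)  001-0(✓)  001-1(✓)  0010-(✓)  0011-(✓)  01-00(✓)  01-10(✓)  01-11(✓)  010-0(✓)  0101-(✓)  011-0(✓)  011-1(✓)  0110-(✓)  0111-(✓)  1-001  1-100(✓)  1-110(✓)  10-01(✓)  101-0(✓)  1010-(✓)  11-00(✓)  11-10(✓)  110-0(✓)  1100-  111-0(✓)  1111-(✓)
size-2^2 implicants → --100(✓)  --110(✓)  -0-01  -01-0(✓)  -010-  -1-00(✓)  -1-10(✓)  -10-0(✓)  -11-0(✓)  -111-  0--00(✓)  0--10(✓)  0-0-0(✓)  0-1-0(✓)  0-1-1(✓)  0-10-(✓)  0-11-(✓)  00--0(✓)  00-0-  001--(✓)  01--0(✓)  01-1-  011--(✓)  1-1-0(✓)  11--0(✓)
size-2^3 implicants → --1-0  -1--0  0---0  0-1--
Unchecked terms (primes): --1-0, -0-01, -010-, -1--0, -111-, 0---0, 0-1--, 00-0-, 01-1-, 1-001, 1100-
Minterm coverage:
  m0 ⊆ 0---0,00-0-
  m1 ⊆ -0-01,00-0-
  m2 ⊆ 0---0 [E]
  m4 ⊆ --1-0,-010-,0---0,0-1--,00-0-
  m5 ⊆ -0-01,-010-,0-1--,00-0-
  m6 ⊆ --1-0,0---0,0-1--
  m7 ⊆ 0-1-- [E]
  m8 ⊆ -1--0,0---0
  m10 ⊆ -1--0,0---0,01-1-
  m11 ⊆ 01-1- [E]
  m12 ⊆ --1-0,-1--0,0---0,0-1--
  m13 ⊆ 0-1-- [E]
  m15 ⊆ -111-,0-1--,01-1-
  m20 ⊆ --1-0,-010-
  m21 ⊆ -0-01,-010-
  m22 ⊆ --1-0 [E]
  m24 ⊆ -1--0,1100-
  m25 ⊆ 1-001,1100-
  m26 ⊆ -1--0 [E]
  m28 ⊆ --1-0,-1--0
  m31 ⊆ -111- [E]
E = {--1-0, -1--0, -111-, 0---0, 0-1--, 01-1-}

6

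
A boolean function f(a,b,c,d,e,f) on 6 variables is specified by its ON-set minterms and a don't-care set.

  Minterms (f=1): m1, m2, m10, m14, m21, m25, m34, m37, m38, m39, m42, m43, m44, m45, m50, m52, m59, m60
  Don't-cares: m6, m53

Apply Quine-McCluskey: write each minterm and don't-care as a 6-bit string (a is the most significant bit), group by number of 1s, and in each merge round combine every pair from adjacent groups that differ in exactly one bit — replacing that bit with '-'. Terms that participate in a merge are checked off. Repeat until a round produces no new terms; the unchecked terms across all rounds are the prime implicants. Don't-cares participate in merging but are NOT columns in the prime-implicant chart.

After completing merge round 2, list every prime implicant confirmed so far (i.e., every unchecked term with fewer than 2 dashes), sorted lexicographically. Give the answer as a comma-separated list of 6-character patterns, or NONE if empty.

-10101, 000001, 011001, 1-0010, 1-0101, 1-1011, 1-1100, 10-101, 1001-1, 10011-, 10101-, 10110-, 11-100, 11010-

size-2^0 implicants → 000001  000010(✓)  000110(✓)  001010(✓)  001110(✓)  010101(✓)  011001  100010(✓)  100101(✓)  100110(✓)  100111(✓)  101010(✓)  101011(✓)  101100(✓)  101101(✓)  110010(✓)  110100(✓)  110101(✓)  111011(✓)  111100(✓)
size-2^1 implicants → -00010(✓)  -00110(✓)  -01010(✓)  -10101  00-010(✓)  00-110(✓)  000-10(✓)  001-10(✓)  1-0010  1-0101  1-1011  1-1100  10-010(✓)  10-101  100-10(✓)  1001-1  10011-  10101-  10110-  11-100  11010-
size-2^2 implicants → -0-010  -00-10  00--10
Unchecked terms (primes): -0-010, -00-10, -10101, 00--10, 000001, 011001, 1-0010, 1-0101, 1-1011, 1-1100, 10-101, 1001-1, 10011-, 10101-, 10110-, 11-100, 11010-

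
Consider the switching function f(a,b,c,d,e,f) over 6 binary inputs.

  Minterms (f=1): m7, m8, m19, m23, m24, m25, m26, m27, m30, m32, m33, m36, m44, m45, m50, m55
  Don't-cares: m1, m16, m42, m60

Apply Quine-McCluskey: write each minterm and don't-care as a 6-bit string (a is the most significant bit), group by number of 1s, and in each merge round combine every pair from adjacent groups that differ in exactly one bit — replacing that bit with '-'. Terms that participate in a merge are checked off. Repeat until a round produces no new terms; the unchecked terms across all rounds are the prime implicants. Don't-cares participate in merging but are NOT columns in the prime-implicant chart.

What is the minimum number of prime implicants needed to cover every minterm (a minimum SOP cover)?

size-2^0 implicants → 000001(✓)  000111(✓)  001000(✓)  010000(✓)  010011(✓)  010111(✓)  011000(✓)  011001(✓)  011010(✓)  011011(✓)  011110(✓)  100000(✓)  100001(✓)  100100(✓)  101010  101100(✓)  101101(✓)  110010  110111(✓)  111100(✓)
size-2^1 implicants → -00001  -10111  0-0111  0-1000  01-000  01-011  010-11  011-10  0110-0(✓)  0110-1(✓)  01100-(✓)  01101-(✓)  1-1100  10-100  100-00  10000-  10110-
size-2^2 implicants → 0110--
Unchecked terms (primes): -00001, -10111, 0-0111, 0-1000, 01-000, 01-011, 010-11, 011-10, 0110--, 1-1100, 10-100, 100-00, 10000-, 101010, 10110-, 110010
Minterm coverage:
  m7 ⊆ 0-0111 [E]
  m8 ⊆ 0-1000 [E]
  m19 ⊆ 01-011,010-11
  m23 ⊆ -10111,0-0111,010-11
  m24 ⊆ 0-1000,01-000,0110--
  m25 ⊆ 0110-- [E]
  m26 ⊆ 011-10,0110--
  m27 ⊆ 01-011,0110--
  m30 ⊆ 011-10 [E]
  m32 ⊆ 100-00,10000-
  m33 ⊆ -00001,10000-
  m36 ⊆ 10-100,100-00
  m44 ⊆ 1-1100,10-100,10110-
  m45 ⊆ 10110- [E]
  m50 ⊆ 110010 [E]
  m55 ⊆ -10111 [E]
E = {-10111, 0-0111, 0-1000, 011-10, 0110--, 10110-, 110010}
Petrick residual → -00001, 01-011, 100-00
Cover = b'c'd'e'f + bc'def + a'c'def + a'cd'e'f' + a'bd'ef + a'bcef' + a'bcd' + ab'c'e'f' + ab'cde' + abc'd'ef'  |cover|=10

10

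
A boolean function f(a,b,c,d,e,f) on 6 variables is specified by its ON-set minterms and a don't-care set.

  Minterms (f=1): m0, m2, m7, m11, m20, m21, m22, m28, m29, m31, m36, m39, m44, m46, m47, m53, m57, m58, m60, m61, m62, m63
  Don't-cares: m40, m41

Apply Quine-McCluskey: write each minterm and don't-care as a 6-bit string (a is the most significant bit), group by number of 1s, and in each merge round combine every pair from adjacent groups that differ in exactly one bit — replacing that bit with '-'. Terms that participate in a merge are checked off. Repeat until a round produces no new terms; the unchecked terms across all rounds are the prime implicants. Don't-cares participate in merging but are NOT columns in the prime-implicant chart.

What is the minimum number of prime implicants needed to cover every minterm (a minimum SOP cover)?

11

size-2^0 implicants → 000000(✓)  000010(✓)  000111(✓)  001011  010100(✓)  010101(✓)  010110(✓)  011100(✓)  011101(✓)  011111(✓)  100100(✓)  100111(✓)  101000(✓)  101001(✓)  101100(✓)  101110(✓)  101111(✓)  110101(✓)  111001(✓)  111010(✓)  111100(✓)  111101(✓)  111110(✓)  111111(✓)
size-2^1 implicants → -00111  -10101(✓)  -11100(✓)  -11101(✓)  -11111(✓)  0000-0  01-100(✓)  01-101(✓)  0101-0  01010-(✓)  0111-1(✓)  01110-(✓)  1-1001  1-1100(✓)  1-1110(✓)  1-1111(✓)  10-100  10-111  101-00  10100-  1011-0(✓)  10111-(✓)  11-101(✓)  111-01  111-10  1111-0(✓)  1111-1(✓)  11110-(✓)  11111-(✓)
size-2^2 implicants → -1-101  -111-1  -1110-  01-10-  1-11-0  1-111-  1111--
Unchecked terms (primes): -00111, -1-101, -111-1, -1110-, 0000-0, 001011, 01-10-, 0101-0, 1-1001, 1-11-0, 1-111-, 10-100, 10-111, 101-00, 10100-, 111-01, 111-10, 1111--
Minterm coverage:
  m0 ⊆ 0000-0 [E]
  m2 ⊆ 0000-0 [E]
  m7 ⊆ -00111 [E]
  m11 ⊆ 001011 [E]
  m20 ⊆ 01-10-,0101-0
  m21 ⊆ -1-101,01-10-
  m22 ⊆ 0101-0 [E]
  m28 ⊆ -1110-,01-10-
  m29 ⊆ -1-101,-111-1,-1110-,01-10-
  m31 ⊆ -111-1 [E]
  m36 ⊆ 10-100 [E]
  m39 ⊆ -00111,10-111
  m44 ⊆ 1-11-0,10-100,101-00
  m46 ⊆ 1-11-0,1-111-
  m47 ⊆ 1-111-,10-111
  m53 ⊆ -1-101 [E]
  m57 ⊆ 1-1001,111-01
  m58 ⊆ 111-10 [E]
  m60 ⊆ -1110-,1-11-0,1111--
  m61 ⊆ -1-101,-111-1,-1110-,111-01,1111--
  m62 ⊆ 1-11-0,1-111-,111-10,1111--
  m63 ⊆ -111-1,1-111-,1111--
E = {-00111, -1-101, -111-1, 0000-0, 001011, 0101-0, 10-100, 111-10}
Petrick residual → -1110-, 1-1001, 1-111-
Cover = b'c'def + bde'f + bcdf + bcde' + a'b'c'd'f' + a'b'cd'ef + a'bc'df' + acd'e'f + acde + ab'de'f' + abcef'  |cover|=11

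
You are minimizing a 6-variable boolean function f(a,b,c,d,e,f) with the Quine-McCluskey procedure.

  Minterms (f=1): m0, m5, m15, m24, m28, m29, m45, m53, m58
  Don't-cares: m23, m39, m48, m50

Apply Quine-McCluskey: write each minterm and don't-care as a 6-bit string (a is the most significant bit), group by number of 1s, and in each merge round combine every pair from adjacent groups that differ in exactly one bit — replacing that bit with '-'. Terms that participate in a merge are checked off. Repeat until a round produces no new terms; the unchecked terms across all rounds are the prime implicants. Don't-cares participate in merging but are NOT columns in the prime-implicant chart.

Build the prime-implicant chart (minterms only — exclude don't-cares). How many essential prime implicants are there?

size-2^0 implicants → 000000  000101  001111  010111  011000(✓)  011100(✓)  011101(✓)  100111  101101  110000(✓)  110010(✓)  110101  111010(✓)
size-2^1 implicants → 011-00  01110-  11-010  1100-0
Unchecked terms (primes): 000000, 000101, 001111, 010111, 011-00, 01110-, 100111, 101101, 11-010, 1100-0, 110101
Minterm coverage:
  m0 ⊆ 000000 [E]
  m5 ⊆ 000101 [E]
  m15 ⊆ 001111 [E]
  m24 ⊆ 011-00 [E]
  m28 ⊆ 011-00,01110-
  m29 ⊆ 01110- [E]
  m45 ⊆ 101101 [E]
  m53 ⊆ 110101 [E]
  m58 ⊆ 11-010 [E]
E = {000000, 000101, 001111, 011-00, 01110-, 101101, 11-010, 110101}

8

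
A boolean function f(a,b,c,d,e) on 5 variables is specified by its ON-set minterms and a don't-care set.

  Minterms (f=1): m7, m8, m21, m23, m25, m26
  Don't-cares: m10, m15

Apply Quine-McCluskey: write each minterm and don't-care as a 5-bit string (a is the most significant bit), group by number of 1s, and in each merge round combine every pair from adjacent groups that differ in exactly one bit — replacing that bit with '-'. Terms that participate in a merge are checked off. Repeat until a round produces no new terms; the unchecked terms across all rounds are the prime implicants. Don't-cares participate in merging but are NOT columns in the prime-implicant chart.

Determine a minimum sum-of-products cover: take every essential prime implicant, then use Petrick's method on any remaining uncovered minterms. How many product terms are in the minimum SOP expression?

Round 0: 00111✓ 01000✓ 01010✓ 01111✓ 10101✓ 10111✓ 11001 11010✓
Round 1: -0111 -1010 0-111 010-0 101-1
PIs = {-0111, -1010, 0-111, 010-0, 101-1, 11001}
Coverage chart:
  m7: -0111,0-111
  m8: 010-0 ←essential
  m21: 101-1 ←essential
  m23: -0111,101-1
  m25: 11001 ←essential
  m26: -1010 ←essential
Essential: -1010, 010-0, 101-1, 11001
Petrick residual → -0111
Min cover (5 terms): b'cde + bc'de' + a'bc'e' + ab'ce + abc'd'e

5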